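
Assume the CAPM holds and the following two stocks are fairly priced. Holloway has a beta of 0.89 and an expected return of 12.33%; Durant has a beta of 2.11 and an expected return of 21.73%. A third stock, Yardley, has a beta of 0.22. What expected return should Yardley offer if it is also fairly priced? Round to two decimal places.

7.17%

MRP (SML slope) = (21.73% − 12.33%) / (2.11 − 0.89) = 9.40% / 1.22 = 7.7049%
R_f (intercept) = 12.33% − 0.89 × 7.7049% = 5.4726%
E(R_Yardley) = R_f + β × MRP = 5.4726% + 0.22 × 7.7049% = 7.17%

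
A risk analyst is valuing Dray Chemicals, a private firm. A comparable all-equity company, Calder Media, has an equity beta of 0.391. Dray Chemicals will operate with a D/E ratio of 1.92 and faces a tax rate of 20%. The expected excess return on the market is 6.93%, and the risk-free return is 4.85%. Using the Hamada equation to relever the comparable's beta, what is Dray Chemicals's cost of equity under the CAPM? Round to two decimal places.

β_L = β_U × [1 + (1 − t)(D/E)] = 0.391 × [1 + (1 − 0.20) × 1.92]
    = 0.391 × [1 + 0.80 × 1.92] = 0.391 × 2.5360 = 0.9916
E(R) = R_f + β_L × MRP = 4.85% + 0.9916 × 6.93% = 11.72%

11.72%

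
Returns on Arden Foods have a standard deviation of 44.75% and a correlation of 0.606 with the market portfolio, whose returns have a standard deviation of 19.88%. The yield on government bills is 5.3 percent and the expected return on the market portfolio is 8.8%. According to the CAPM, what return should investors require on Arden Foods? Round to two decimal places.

10.07%

β = ρ × σ_i / σ_m = 0.606 × 44.75% / 19.88% = 1.3641
MRP = 8.8% − 5.3% = 3.50%
E(R) = 5.3% + 1.3641 × 3.5% = 10.07%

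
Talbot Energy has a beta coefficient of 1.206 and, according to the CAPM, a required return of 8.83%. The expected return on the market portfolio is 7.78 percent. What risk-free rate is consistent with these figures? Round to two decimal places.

E(R) = R_f + β(E(R_m) − R_f) = R_f(1 − β) + β·E(R_m)
8.83% = R_f × (1 − 1.206) + 1.206 × 7.78%
8.83% = R_f × -0.206 + 9.38268%
R_f = (8.83% − 9.38268%) / -0.206 = 2.68%

2.68%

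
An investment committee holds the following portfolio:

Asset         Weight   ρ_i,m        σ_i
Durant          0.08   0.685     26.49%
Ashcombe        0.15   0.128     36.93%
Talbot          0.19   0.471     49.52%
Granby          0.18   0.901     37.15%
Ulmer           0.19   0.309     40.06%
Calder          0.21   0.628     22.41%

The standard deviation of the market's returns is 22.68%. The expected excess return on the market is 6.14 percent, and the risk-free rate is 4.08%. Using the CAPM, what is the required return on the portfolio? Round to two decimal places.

β_Durant = 0.685 × 26.49% / 22.68% = 0.8001
β_Ashcombe = 0.128 × 36.93% / 22.68% = 0.2084
β_Talbot = 0.471 × 49.52% / 22.68% = 1.0284
β_Granby = 0.901 × 37.15% / 22.68% = 1.4758
β_Ulmer = 0.309 × 40.06% / 22.68% = 0.5458
β_Calder = 0.628 × 22.41% / 22.68% = 0.6205
β_P = Σ w_i β_i = 0.08×0.8001 + 0.15×0.2084 + 0.19×1.0284 + 0.18×1.4758 + 0.19×0.5458 + 0.21×0.6205 = 0.7903
E(R_P) = R_f + β_P × MRP = 4.08% + 0.7903 × 6.14% = 8.93%

8.93%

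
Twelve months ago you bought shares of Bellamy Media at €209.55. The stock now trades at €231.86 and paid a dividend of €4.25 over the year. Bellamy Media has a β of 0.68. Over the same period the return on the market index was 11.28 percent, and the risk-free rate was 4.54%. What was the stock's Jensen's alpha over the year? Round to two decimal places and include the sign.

+3.55%

Realised HPR = (P1 + D1 − P0) / P0 = (231.86 + 4.25 − 209.55) / 209.55 = 26.56 / 209.55 = 12.6748%
MRP = 11.28% − 4.54% = 6.74%
CAPM required = R_f + β·MRP = 4.54% + 0.68 × 6.74% = 9.1232%
α = realised − required = 12.6748% − 9.1232% = +3.55%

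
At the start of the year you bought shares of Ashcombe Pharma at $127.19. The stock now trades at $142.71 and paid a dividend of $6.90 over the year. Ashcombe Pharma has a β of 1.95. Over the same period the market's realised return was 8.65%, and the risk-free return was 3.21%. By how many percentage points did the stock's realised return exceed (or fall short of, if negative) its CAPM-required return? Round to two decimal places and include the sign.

Realised HPR = (P1 + D1 − P0) / P0 = (142.71 + 6.90 − 127.19) / 127.19 = 22.42 / 127.19 = 17.6272%
MRP = 8.65% − 3.21% = 5.44%
CAPM required = R_f + β·MRP = 3.21% + 1.95 × 5.44% = 13.8180%
α = realised − required = 17.6272% − 13.8180% = +3.81%

+3.81%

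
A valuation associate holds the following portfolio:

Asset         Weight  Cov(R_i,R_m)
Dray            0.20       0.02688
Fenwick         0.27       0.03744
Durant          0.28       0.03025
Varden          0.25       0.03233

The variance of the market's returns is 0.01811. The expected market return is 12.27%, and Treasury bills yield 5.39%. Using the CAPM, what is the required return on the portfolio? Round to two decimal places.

β_Dray = 0.02688 / 0.01811 = 1.4843
β_Fenwick = 0.03744 / 0.01811 = 2.0674
β_Durant = 0.03025 / 0.01811 = 1.6703
β_Varden = 0.03233 / 0.01811 = 1.7852
β_P = Σ w_i β_i = 0.20×1.4843 + 0.27×2.0674 + 0.28×1.6703 + 0.25×1.7852 = 1.7690
MRP = 12.27% − 5.39% = 6.88%
E(R_P) = R_f + β_P × MRP = 5.39% + 1.7690 × 6.88% = 17.56%

17.56%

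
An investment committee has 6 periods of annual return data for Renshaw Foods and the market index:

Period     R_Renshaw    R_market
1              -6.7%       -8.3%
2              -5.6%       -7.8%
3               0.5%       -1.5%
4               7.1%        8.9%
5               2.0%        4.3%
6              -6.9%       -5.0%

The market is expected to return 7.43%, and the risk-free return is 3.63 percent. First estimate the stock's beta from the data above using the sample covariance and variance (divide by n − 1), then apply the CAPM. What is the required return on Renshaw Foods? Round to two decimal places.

6.64%

Mean R_i = (-6.7 − 5.6 + 0.5 + 7.1 + 2.0 − 6.9) / 6 = -1.6000%
Mean R_m = (-8.3 − 7.8 − 1.5 + 8.9 + 4.3 − 5.0) / 6 = -1.5667%
Σ(R_i − R̄_i)(R_m − R̄_m) = 189.7900  ⇒  Cov = 189.7900 / 5 = 37.9580
Σ(R_m − R̄_m)² = 239.9533  ⇒  Var(R_m) = 239.9533 / 5 = 47.9907
β = Cov / Var(R_m) = 37.9580 / 47.9907 = 0.7909
MRP = 7.43% − 3.63% = 3.80%
E(R) = R_f + β × MRP = 3.63% + 0.7909 × 3.80% = 6.64%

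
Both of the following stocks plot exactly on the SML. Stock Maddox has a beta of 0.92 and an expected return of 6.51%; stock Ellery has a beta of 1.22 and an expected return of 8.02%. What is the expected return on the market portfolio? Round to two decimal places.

6.91%

Both satisfy E(R) = R_f + β·MRP, so the slope of the SML is
MRP = (8.02% − 6.51%) / (1.22 − 0.92) = 1.51% / 0.30 = 5.0333%
R_f = E(R_Maddox) − β_Maddox·MRP = 6.51% − 0.92 × 5.0333% = 1.8794%
E(R_m) = R_f + MRP = 1.8794% + 5.0333% = 6.91%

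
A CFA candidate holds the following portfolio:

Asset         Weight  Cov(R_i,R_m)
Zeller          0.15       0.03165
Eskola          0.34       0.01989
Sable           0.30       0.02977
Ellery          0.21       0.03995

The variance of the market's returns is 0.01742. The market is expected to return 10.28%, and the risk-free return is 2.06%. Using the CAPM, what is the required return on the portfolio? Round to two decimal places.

15.66%

β_Zeller = 0.03165 / 0.01742 = 1.8169
β_Eskola = 0.01989 / 0.01742 = 1.1418
β_Sable = 0.02977 / 0.01742 = 1.7090
β_Ellery = 0.03995 / 0.01742 = 2.2933
β_P = Σ w_i β_i = 0.15×1.8169 + 0.34×1.1418 + 0.30×1.7090 + 0.21×2.2933 = 1.6550
MRP = 10.28% − 2.06% = 8.22%
E(R_P) = R_f + β_P × MRP = 2.06% + 1.6550 × 8.22% = 15.66%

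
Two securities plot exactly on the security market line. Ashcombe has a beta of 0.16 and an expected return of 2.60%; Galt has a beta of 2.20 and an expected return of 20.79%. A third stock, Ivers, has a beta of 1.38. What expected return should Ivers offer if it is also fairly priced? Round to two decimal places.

13.48%

MRP (SML slope) = (20.79% − 2.60%) / (2.20 − 0.16) = 18.19% / 2.04 = 8.9167%
R_f (intercept) = 2.60% − 0.16 × 8.9167% = 1.1733%
E(R_Ivers) = R_f + β × MRP = 1.1733% + 1.38 × 8.9167% = 13.48%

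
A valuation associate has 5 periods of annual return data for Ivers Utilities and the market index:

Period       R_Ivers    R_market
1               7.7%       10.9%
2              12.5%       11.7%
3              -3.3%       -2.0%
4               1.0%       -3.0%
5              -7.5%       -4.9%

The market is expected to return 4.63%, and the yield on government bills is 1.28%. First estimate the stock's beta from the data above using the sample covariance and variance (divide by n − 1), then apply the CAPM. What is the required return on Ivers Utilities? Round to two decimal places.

Mean R_i = (7.7 + 12.5 − 3.3 + 1.0 − 7.5) / 5 = 2.0800%
Mean R_m = (10.9 + 11.7 − 2.0 − 3.0 − 4.9) / 5 = 2.5400%
Σ(R_i − R̄_i)(R_m − R̄_m) = 244.1140  ⇒  Cov = 244.1140 / 4 = 61.0285
Σ(R_m − R̄_m)² = 260.4520  ⇒  Var(R_m) = 260.4520 / 4 = 65.1130
β = Cov / Var(R_m) = 61.0285 / 65.1130 = 0.9373
MRP = 4.63% − 1.28% = 3.35%
E(R) = R_f + β × MRP = 1.28% + 0.9373 × 3.35% = 4.42%

4.42%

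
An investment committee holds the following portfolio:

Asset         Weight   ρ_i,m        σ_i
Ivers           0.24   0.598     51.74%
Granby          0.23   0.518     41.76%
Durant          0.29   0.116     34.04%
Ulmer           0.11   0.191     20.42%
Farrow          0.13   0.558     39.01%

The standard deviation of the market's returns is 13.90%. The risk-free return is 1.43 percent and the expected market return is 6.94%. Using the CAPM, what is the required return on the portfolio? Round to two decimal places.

β_Ivers = 0.598 × 51.74% / 13.90% = 2.2259
β_Granby = 0.518 × 41.76% / 13.90% = 1.5562
β_Durant = 0.116 × 34.04% / 13.90% = 0.2841
β_Ulmer = 0.191 × 20.42% / 13.90% = 0.2806
β_Farrow = 0.558 × 39.01% / 13.90% = 1.5660
β_P = Σ w_i β_i = 0.24×2.2259 + 0.23×1.5562 + 0.29×0.2841 + 0.11×0.2806 + 0.13×1.5660 = 1.2090
MRP = 6.94% − 1.43% = 5.51%
E(R_P) = R_f + β_P × MRP = 1.43% + 1.2090 × 5.51% = 8.09%

8.09%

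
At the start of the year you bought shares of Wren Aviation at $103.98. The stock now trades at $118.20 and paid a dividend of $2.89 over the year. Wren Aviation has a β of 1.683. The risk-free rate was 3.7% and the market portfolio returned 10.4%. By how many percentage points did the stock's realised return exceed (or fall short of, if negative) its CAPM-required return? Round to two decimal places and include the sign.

+1.48%

Realised HPR = (P1 + D1 − P0) / P0 = (118.20 + 2.89 − 103.98) / 103.98 = 17.11 / 103.98 = 16.4551%
MRP = 10.4% − 3.7% = 6.70%
CAPM required = R_f + β·MRP = 3.7% + 1.683 × 6.7% = 14.9761%
α = realised − required = 16.4551% − 14.9761% = +1.48%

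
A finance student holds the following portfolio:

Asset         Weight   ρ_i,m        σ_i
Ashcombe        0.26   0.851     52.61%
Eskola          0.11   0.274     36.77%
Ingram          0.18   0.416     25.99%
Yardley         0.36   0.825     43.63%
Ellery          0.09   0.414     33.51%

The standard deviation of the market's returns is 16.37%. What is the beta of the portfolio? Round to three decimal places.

β_Ashcombe = 0.851 × 52.61% / 16.37% = 2.7349
β_Eskola = 0.274 × 36.77% / 16.37% = 0.6155
β_Ingram = 0.416 × 25.99% / 16.37% = 0.6605
β_Yardley = 0.825 × 43.63% / 16.37% = 2.1988
β_Ellery = 0.414 × 33.51% / 16.37% = 0.8475
β_P = Σ w_i β_i = 0.26×2.7349 + 0.11×0.6155 + 0.18×0.6605 + 0.36×2.1988 + 0.09×0.8475 = 1.7655

1.766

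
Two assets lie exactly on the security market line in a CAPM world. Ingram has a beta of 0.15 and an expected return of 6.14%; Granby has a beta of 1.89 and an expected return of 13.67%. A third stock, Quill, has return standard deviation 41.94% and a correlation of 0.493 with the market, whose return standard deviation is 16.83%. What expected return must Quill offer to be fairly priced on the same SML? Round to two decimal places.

10.81%

MRP = (13.67% − 6.14%) / (1.89 − 0.15) = 4.3276%
R_f = 6.14% − 0.15 × 4.3276% = 5.4909%
β_Quill = ρ·σ_i/σ_m = 0.493 × 41.94 / 16.83 = 1.2285
E(R_Quill) = R_f + β × MRP = 5.4909% + 1.2285 × 4.3276% = 10.81%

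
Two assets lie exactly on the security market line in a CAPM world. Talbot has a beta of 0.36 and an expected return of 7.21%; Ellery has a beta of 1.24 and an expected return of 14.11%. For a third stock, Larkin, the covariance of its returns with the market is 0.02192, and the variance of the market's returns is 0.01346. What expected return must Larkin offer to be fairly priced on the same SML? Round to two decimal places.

MRP = (14.11% − 7.21%) / (1.24 − 0.36) = 7.8409%
R_f = 7.21% − 0.36 × 7.8409% = 4.3873%
β_Larkin = Cov / Var(R_m) = 0.02192 / 0.01346 = 1.6285
E(R_Larkin) = R_f + β × MRP = 4.3873% + 1.6285 × 7.8409% = 17.16%

17.16%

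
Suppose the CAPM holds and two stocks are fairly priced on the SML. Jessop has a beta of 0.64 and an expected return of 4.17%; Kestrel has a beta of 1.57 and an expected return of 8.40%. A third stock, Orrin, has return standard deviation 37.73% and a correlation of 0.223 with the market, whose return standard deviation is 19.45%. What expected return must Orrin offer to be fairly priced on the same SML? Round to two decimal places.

MRP = (8.40% − 4.17%) / (1.57 − 0.64) = 4.5484%
R_f = 4.17% − 0.64 × 4.5484% = 1.2590%
β_Orrin = ρ·σ_i/σ_m = 0.223 × 37.73 / 19.45 = 0.4326
E(R_Orrin) = R_f + β × MRP = 1.2590% + 0.4326 × 4.5484% = 3.23%

3.23%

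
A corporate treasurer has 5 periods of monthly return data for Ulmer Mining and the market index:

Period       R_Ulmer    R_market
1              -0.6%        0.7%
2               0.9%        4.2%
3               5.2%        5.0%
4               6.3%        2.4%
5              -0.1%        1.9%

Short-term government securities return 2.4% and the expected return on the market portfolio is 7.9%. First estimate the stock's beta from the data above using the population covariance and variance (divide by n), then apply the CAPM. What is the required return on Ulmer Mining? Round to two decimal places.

7.40%

Mean R_i = (-0.6 + 0.9 + 5.2 + 6.3 − 0.1) / 5 = 2.3400%
Mean R_m = (0.7 + 4.2 + 5.0 + 2.4 + 1.9) / 5 = 2.8400%
Σ(R_i − R̄_i)(R_m − R̄_m) = 11.0620  ⇒  Cov = 11.0620 / 5 = 2.2124
Σ(R_m − R̄_m)² = 12.1720  ⇒  Var(R_m) = 12.1720 / 5 = 2.4344
β = Cov / Var(R_m) = 2.2124 / 2.4344 = 0.9088
MRP = 7.9% − 2.4% = 5.50%
E(R) = R_f + β × MRP = 2.4% + 0.9088 × 5.5% = 7.40%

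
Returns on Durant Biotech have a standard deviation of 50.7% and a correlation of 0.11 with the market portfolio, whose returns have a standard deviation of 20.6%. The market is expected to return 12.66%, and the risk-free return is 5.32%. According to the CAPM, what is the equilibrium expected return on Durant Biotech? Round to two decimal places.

β = ρ × σ_i / σ_m = 0.11 × 50.7% / 20.6% = 0.2707
MRP = 12.66% − 5.32% = 7.34%
E(R) = 5.32% + 0.2707 × 7.34% = 7.31%

7.31%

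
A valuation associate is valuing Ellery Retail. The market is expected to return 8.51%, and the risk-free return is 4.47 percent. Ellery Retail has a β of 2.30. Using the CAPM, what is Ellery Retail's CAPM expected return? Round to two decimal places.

Market risk premium = E(R_m) − R_f = 8.51% − 4.47% = 4.04%
E(R) = R_f + β × MRP = 4.47% + 2.30 × 4.04% = 13.76%

13.76%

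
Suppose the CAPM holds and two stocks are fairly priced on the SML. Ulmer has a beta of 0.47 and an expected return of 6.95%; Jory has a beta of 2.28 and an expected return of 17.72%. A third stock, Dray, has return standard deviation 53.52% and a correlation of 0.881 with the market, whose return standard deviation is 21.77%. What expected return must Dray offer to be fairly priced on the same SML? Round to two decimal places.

17.04%

MRP = (17.72% − 6.95%) / (2.28 − 0.47) = 5.9503%
R_f = 6.95% − 0.47 × 5.9503% = 4.1534%
β_Dray = ρ·σ_i/σ_m = 0.881 × 53.52 / 21.77 = 2.1659
E(R_Dray) = R_f + β × MRP = 4.1534% + 2.1659 × 5.9503% = 17.04%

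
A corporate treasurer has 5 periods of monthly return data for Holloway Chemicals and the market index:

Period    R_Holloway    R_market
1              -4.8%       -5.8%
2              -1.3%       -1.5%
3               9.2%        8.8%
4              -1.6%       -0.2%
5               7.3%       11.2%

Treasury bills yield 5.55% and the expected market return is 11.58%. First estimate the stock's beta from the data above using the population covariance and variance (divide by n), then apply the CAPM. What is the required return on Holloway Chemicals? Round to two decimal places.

Mean R_i = (-4.8 − 1.3 + 9.2 − 1.6 + 7.3) / 5 = 1.7600%
Mean R_m = (-5.8 − 1.5 + 8.8 − 0.2 + 11.2) / 5 = 2.5000%
Σ(R_i − R̄_i)(R_m − R̄_m) = 170.8300  ⇒  Cov = 170.8300 / 5 = 34.1660
Σ(R_m − R̄_m)² = 207.5600  ⇒  Var(R_m) = 207.5600 / 5 = 41.5120
β = Cov / Var(R_m) = 34.1660 / 41.5120 = 0.8230
MRP = 11.58% − 5.55% = 6.03%
E(R) = R_f + β × MRP = 5.55% + 0.8230 × 6.03% = 10.51%

10.51%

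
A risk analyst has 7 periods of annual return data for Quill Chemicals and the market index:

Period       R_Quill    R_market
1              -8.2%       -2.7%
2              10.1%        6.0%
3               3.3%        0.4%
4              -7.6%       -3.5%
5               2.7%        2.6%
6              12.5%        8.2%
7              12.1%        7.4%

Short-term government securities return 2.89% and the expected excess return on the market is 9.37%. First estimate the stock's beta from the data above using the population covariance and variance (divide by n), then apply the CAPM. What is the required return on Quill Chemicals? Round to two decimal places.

19.71%

Mean R_i = (-8.2 + 10.1 + 3.3 − 7.6 + 2.7 + 12.5 + 12.1) / 7 = 3.5571%
Mean R_m = (-2.7 + 6.0 + 0.4 − 3.5 + 2.6 + 8.2 + 7.4) / 7 = 2.6286%
Σ(R_i − R̄_i)(R_m − R̄_m) = 244.2686  ⇒  Cov = 244.2686 / 7 = 34.8955
Σ(R_m − R̄_m)² = 136.0943  ⇒  Var(R_m) = 136.0943 / 7 = 19.4420
β = Cov / Var(R_m) = 34.8955 / 19.4420 = 1.7949
E(R) = R_f + β × MRP = 2.89% + 1.7949 × 9.37% = 19.71%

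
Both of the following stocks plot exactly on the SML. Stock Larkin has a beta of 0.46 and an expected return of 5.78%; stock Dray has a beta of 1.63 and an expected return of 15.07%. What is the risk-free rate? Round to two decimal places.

2.13%

Both satisfy E(R) = R_f + β·MRP, so the slope of the SML is
MRP = (15.07% − 5.78%) / (1.63 − 0.46) = 9.29% / 1.17 = 7.9402%
R_f = E(R_Larkin) − β_Larkin·MRP = 5.78% − 0.46 × 7.9402% = 2.1275%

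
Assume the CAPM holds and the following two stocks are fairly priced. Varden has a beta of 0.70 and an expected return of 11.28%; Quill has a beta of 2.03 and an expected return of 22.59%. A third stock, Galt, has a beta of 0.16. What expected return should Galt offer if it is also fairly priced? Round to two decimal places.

6.69%

MRP (SML slope) = (22.59% − 11.28%) / (2.03 − 0.70) = 11.31% / 1.33 = 8.5038%
R_f (intercept) = 11.28% − 0.70 × 8.5038% = 5.3273%
E(R_Galt) = R_f + β × MRP = 5.3273% + 0.16 × 8.5038% = 6.69%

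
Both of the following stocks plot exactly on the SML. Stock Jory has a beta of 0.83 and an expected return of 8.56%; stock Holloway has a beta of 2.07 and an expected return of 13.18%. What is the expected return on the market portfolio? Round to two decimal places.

9.19%

Both satisfy E(R) = R_f + β·MRP, so the slope of the SML is
MRP = (13.18% − 8.56%) / (2.07 − 0.83) = 4.62% / 1.24 = 3.7258%
R_f = E(R_Jory) − β_Jory·MRP = 8.56% − 0.83 × 3.7258% = 5.4676%
E(R_m) = R_f + MRP = 5.4676% + 3.7258% = 9.19%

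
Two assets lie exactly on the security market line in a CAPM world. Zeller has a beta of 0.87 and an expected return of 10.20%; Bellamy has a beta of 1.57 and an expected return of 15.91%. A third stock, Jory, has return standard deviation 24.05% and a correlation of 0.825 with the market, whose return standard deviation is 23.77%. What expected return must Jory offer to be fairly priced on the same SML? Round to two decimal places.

9.91%

MRP = (15.91% − 10.20%) / (1.57 − 0.87) = 8.1571%
R_f = 10.20% − 0.87 × 8.1571% = 3.1033%
β_Jory = ρ·σ_i/σ_m = 0.825 × 24.05 / 23.77 = 0.8347
E(R_Jory) = R_f + β × MRP = 3.1033% + 0.8347 × 8.1571% = 9.91%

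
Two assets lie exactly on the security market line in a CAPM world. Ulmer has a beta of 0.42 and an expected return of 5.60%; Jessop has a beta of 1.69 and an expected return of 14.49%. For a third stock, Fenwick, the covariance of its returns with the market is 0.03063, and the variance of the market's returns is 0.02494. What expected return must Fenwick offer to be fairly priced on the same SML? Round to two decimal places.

11.26%

MRP = (14.49% − 5.60%) / (1.69 − 0.42) = 7.0000%
R_f = 5.60% − 0.42 × 7.0000% = 2.6600%
β_Fenwick = Cov / Var(R_m) = 0.03063 / 0.02494 = 1.2281
E(R_Fenwick) = R_f + β × MRP = 2.6600% + 1.2281 × 7.0000% = 11.26%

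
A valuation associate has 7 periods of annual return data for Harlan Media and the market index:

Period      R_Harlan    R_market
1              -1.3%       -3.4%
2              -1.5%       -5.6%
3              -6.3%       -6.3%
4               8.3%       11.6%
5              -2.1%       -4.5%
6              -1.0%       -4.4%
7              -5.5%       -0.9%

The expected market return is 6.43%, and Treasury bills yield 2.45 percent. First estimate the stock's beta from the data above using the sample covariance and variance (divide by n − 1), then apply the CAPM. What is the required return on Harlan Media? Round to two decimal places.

Mean R_i = (-1.3 − 1.5 − 6.3 + 8.3 − 2.1 − 1.0 − 5.5) / 7 = -1.3429%
Mean R_m = (-3.4 − 5.6 − 6.3 + 11.6 − 4.5 − 4.4 − 0.9) / 7 = -1.9286%
Σ(R_i − R̄_i)(R_m − R̄_m) = 149.4614  ⇒  Cov = 149.4614 / 6 = 24.9102
Σ(R_m − R̄_m)² = 231.5543  ⇒  Var(R_m) = 231.5543 / 6 = 38.5924
β = Cov / Var(R_m) = 24.9102 / 38.5924 = 0.6455
MRP = 6.43% − 2.45% = 3.98%
E(R) = R_f + β × MRP = 2.45% + 0.6455 × 3.98% = 5.02%

5.02%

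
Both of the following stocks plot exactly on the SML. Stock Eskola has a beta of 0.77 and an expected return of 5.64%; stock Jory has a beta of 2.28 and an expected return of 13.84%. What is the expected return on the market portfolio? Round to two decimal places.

Both satisfy E(R) = R_f + β·MRP, so the slope of the SML is
MRP = (13.84% − 5.64%) / (2.28 − 0.77) = 8.20% / 1.51 = 5.4305%
R_f = E(R_Eskola) − β_Eskola·MRP = 5.64% − 0.77 × 5.4305% = 1.4585%
E(R_m) = R_f + MRP = 1.4585% + 5.4305% = 6.89%

6.89%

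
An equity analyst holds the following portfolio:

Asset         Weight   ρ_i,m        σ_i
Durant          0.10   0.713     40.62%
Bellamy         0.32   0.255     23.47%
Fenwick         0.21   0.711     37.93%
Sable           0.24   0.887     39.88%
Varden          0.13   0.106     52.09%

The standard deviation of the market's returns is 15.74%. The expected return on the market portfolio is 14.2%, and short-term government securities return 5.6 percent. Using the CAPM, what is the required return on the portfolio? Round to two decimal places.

β_Durant = 0.713 × 40.62% / 15.74% = 1.8400
β_Bellamy = 0.255 × 23.47% / 15.74% = 0.3802
β_Fenwick = 0.711 × 37.93% / 15.74% = 1.7134
β_Sable = 0.887 × 39.88% / 15.74% = 2.2474
β_Varden = 0.106 × 52.09% / 15.74% = 0.3508
β_P = Σ w_i β_i = 0.10×1.8400 + 0.32×0.3802 + 0.21×1.7134 + 0.24×2.2474 + 0.13×0.3508 = 1.2505
MRP = 14.2% − 5.6% = 8.60%
E(R_P) = R_f + β_P × MRP = 5.6% + 1.2505 × 8.6% = 16.35%

16.35%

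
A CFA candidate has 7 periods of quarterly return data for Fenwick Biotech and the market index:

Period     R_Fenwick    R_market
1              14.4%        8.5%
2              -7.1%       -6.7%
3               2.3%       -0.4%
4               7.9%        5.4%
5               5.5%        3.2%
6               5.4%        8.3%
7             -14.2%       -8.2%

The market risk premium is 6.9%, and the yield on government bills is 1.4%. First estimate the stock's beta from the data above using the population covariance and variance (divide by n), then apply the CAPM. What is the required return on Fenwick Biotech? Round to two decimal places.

10.58%

Mean R_i = (14.4 − 7.1 + 2.3 + 7.9 + 5.5 + 5.4 − 14.2) / 7 = 2.0286%
Mean R_m = (8.5 − 6.7 − 0.4 + 5.4 + 3.2 + 8.3 − 8.2) / 7 = 1.4429%
Σ(R_i − R̄_i)(R_m − R̄_m) = 370.0814  ⇒  Cov = 370.0814 / 7 = 52.8688
Σ(R_m − R̄_m)² = 278.2571  ⇒  Var(R_m) = 278.2571 / 7 = 39.7510
β = Cov / Var(R_m) = 52.8688 / 39.7510 = 1.3300
E(R) = R_f + β × MRP = 1.4% + 1.3300 × 6.9% = 10.58%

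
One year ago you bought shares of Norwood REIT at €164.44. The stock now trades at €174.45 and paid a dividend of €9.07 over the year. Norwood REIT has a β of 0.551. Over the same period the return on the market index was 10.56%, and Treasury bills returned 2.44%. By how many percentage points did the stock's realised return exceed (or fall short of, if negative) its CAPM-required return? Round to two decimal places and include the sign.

Realised HPR = (P1 + D1 − P0) / P0 = (174.45 + 9.07 − 164.44) / 164.44 = 19.08 / 164.44 = 11.6030%
MRP = 10.56% − 2.44% = 8.12%
CAPM required = R_f + β·MRP = 2.44% + 0.551 × 8.12% = 6.91412%
α = realised − required = 11.6030% − 6.91412% = +4.69%

+4.69%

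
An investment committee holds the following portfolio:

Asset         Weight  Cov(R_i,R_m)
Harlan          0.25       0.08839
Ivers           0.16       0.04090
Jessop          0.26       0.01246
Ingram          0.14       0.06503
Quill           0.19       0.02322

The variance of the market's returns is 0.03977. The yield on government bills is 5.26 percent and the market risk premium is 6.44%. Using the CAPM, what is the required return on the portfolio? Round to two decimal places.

β_Harlan = 0.08839 / 0.03977 = 2.2225
β_Ivers = 0.04090 / 0.03977 = 1.0284
β_Jessop = 0.01246 / 0.03977 = 0.3133
β_Ingram = 0.06503 / 0.03977 = 1.6352
β_Quill = 0.02322 / 0.03977 = 0.5839
β_P = Σ w_i β_i = 0.25×2.2225 + 0.16×1.0284 + 0.26×0.3133 + 0.14×1.6352 + 0.19×0.5839 = 1.1415
E(R_P) = R_f + β_P × MRP = 5.26% + 1.1415 × 6.44% = 12.61%

12.61%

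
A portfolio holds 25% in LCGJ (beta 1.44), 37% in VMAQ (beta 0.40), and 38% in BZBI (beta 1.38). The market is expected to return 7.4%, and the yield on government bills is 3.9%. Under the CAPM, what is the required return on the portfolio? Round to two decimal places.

β_P = Σ w_i β_i = 0.25×1.44 + 0.37×0.40 + 0.38×1.38 = 1.0324
MRP = 7.4% − 3.9% = 3.50%
E(R_P) = R_f + β_P × MRP = 3.9% + 1.0324 × 3.5% = 7.51%

7.51%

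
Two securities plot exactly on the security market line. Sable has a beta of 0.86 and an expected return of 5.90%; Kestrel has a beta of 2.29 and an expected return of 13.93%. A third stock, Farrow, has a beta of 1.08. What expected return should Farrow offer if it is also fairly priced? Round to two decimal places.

7.14%

MRP (SML slope) = (13.93% − 5.90%) / (2.29 − 0.86) = 8.03% / 1.43 = 5.6154%
R_f (intercept) = 5.90% − 0.86 × 5.6154% = 1.0708%
E(R_Farrow) = R_f + β × MRP = 1.0708% + 1.08 × 5.6154% = 7.14%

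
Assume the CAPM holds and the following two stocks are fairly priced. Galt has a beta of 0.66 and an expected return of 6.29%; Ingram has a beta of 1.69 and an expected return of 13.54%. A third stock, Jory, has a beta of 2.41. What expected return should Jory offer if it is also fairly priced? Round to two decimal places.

MRP (SML slope) = (13.54% − 6.29%) / (1.69 − 0.66) = 7.25% / 1.03 = 7.0388%
R_f (intercept) = 6.29% − 0.66 × 7.0388% = 1.6444%
E(R_Jory) = R_f + β × MRP = 1.6444% + 2.41 × 7.0388% = 18.61%

18.61%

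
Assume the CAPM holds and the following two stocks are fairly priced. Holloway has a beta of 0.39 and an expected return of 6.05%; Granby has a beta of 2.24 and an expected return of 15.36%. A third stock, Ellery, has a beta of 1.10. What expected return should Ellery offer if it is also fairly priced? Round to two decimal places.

MRP (SML slope) = (15.36% − 6.05%) / (2.24 − 0.39) = 9.31% / 1.85 = 5.0324%
R_f (intercept) = 6.05% − 0.39 × 5.0324% = 4.0874%
E(R_Ellery) = R_f + β × MRP = 4.0874% + 1.10 × 5.0324% = 9.62%

9.62%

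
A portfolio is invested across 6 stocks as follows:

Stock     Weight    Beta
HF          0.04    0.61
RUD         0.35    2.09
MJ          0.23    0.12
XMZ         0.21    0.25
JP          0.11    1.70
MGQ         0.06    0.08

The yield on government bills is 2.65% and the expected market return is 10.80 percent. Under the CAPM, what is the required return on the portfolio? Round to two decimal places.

β_P = Σ w_i β_i = 0.04×0.61 + 0.35×2.09 + 0.23×0.12 + 0.21×0.25 + 0.11×1.70 + 0.06×0.08 = 1.0278
MRP = 10.80% − 2.65% = 8.15%
E(R_P) = R_f + β_P × MRP = 2.65% + 1.0278 × 8.15% = 11.03%

11.03%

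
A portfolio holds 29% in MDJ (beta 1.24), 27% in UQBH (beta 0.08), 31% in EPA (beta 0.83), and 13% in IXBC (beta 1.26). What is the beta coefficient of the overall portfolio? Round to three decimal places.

β_P = Σ w_i β_i = 0.29×1.24 + 0.27×0.08 + 0.31×0.83 + 0.13×1.26 = 0.8023

0.802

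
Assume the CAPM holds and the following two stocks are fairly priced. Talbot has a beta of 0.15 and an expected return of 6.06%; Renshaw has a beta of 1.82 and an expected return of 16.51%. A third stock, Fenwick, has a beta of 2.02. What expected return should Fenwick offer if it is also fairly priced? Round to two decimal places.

MRP (SML slope) = (16.51% − 6.06%) / (1.82 − 0.15) = 10.45% / 1.67 = 6.2575%
R_f (intercept) = 6.06% − 0.15 × 6.2575% = 5.1214%
E(R_Fenwick) = R_f + β × MRP = 5.1214% + 2.02 × 6.2575% = 17.76%

17.76%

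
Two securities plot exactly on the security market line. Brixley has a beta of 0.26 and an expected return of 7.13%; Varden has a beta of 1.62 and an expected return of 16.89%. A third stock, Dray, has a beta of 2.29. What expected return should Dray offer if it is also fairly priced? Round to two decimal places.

21.70%

MRP (SML slope) = (16.89% − 7.13%) / (1.62 − 0.26) = 9.76% / 1.36 = 7.1765%
R_f (intercept) = 7.13% − 0.26 × 7.1765% = 5.2641%
E(R_Dray) = R_f + β × MRP = 5.2641% + 2.29 × 7.1765% = 21.70%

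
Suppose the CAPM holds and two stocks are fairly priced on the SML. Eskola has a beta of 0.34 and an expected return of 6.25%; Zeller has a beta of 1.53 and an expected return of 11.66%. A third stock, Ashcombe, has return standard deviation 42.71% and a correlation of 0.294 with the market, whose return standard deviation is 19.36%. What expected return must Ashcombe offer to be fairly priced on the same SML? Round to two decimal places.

7.65%

MRP = (11.66% − 6.25%) / (1.53 − 0.34) = 4.5462%
R_f = 6.25% − 0.34 × 4.5462% = 4.7043%
β_Ashcombe = ρ·σ_i/σ_m = 0.294 × 42.71 / 19.36 = 0.6486
E(R_Ashcombe) = R_f + β × MRP = 4.7043% + 0.6486 × 4.5462% = 7.65%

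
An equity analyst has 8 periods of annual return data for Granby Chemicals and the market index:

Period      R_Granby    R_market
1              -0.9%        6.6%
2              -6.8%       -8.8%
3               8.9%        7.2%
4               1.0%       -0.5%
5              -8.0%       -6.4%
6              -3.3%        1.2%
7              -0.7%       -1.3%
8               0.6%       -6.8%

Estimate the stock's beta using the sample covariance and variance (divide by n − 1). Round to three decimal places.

0.597

Mean R_i = (-0.9 − 6.8 + 8.9 + 1.0 − 8.0 − 3.3 − 0.7 + 0.6) / 8 = -1.1500%
Mean R_m = (6.6 − 8.8 + 7.2 − 0.5 − 6.4 + 1.2 − 1.3 − 6.8) / 8 = -1.1000%
Σ(R_i − R̄_i)(R_m − R̄_m) = 151.4300  ⇒  Cov = 151.4300 / 7 = 21.6329
Σ(R_m − R̄_m)² = 253.7400  ⇒  Var(R_m) = 253.7400 / 7 = 36.2486
β = Cov / Var(R_m) = 21.6329 / 36.2486 = 0.5968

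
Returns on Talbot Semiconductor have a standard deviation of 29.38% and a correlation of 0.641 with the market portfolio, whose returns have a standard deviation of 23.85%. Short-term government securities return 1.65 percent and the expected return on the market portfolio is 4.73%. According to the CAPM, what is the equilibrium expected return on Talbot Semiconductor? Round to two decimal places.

4.08%

β = ρ × σ_i / σ_m = 0.641 × 29.38% / 23.85% = 0.7896
MRP = 4.73% − 1.65% = 3.08%
E(R) = 1.65% + 0.7896 × 3.08% = 4.08%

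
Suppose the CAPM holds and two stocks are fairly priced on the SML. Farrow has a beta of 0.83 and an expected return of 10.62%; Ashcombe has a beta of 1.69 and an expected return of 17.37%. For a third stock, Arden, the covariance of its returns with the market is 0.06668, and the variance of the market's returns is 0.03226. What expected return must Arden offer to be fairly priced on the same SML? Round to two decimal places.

MRP = (17.37% − 10.62%) / (1.69 − 0.83) = 7.8488%
R_f = 10.62% − 0.83 × 7.8488% = 4.1055%
β_Arden = Cov / Var(R_m) = 0.06668 / 0.03226 = 2.0670
E(R_Arden) = R_f + β × MRP = 4.1055% + 2.0670 × 7.8488% = 20.33%

20.33%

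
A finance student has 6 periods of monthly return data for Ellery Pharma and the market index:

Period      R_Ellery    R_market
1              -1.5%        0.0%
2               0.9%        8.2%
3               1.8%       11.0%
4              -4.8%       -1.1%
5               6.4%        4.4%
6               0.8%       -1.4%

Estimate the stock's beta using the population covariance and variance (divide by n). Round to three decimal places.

Mean R_i = (-1.5 + 0.9 + 1.8 − 4.8 + 6.4 + 0.8) / 6 = 0.6000%
Mean R_m = (0.0 + 8.2 + 11.0 − 1.1 + 4.4 − 1.4) / 6 = 3.5167%
Σ(R_i − R̄_i)(R_m − R̄_m) = 46.8400  ⇒  Cov = 46.8400 / 6 = 7.8067
Σ(R_m − R̄_m)² = 136.5683  ⇒  Var(R_m) = 136.5683 / 6 = 22.7614
β = Cov / Var(R_m) = 7.8067 / 22.7614 = 0.3430

0.343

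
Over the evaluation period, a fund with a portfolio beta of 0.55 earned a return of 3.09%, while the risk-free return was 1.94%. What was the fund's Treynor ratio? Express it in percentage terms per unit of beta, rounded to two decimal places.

2.09%

Treynor = (R_P − R_f) / β_P = (3.09% − 1.94%) / 0.5500 = 1.15% / 0.5500 = 2.09%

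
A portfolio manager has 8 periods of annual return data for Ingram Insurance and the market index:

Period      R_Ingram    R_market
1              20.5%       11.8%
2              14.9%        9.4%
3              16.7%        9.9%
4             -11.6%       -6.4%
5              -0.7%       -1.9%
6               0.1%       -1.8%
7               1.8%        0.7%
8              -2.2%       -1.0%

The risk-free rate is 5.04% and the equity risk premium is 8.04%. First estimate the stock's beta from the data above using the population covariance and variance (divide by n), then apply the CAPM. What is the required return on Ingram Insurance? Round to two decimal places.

18.15%

Mean R_i = (20.5 + 14.9 + 16.7 − 11.6 − 0.7 + 0.1 + 1.8 − 2.2) / 8 = 4.9375%
Mean R_m = (11.8 + 9.4 + 9.9 − 6.4 − 1.9 − 1.8 + 0.7 − 1.0) / 8 = 2.5875%
Σ(R_i − R̄_i)(R_m − R̄_m) = 523.9338  ⇒  Cov = 523.9338 / 8 = 65.4917
Σ(R_m − R̄_m)² = 321.3488  ⇒  Var(R_m) = 321.3488 / 8 = 40.1686
β = Cov / Var(R_m) = 65.4917 / 40.1686 = 1.6304
E(R) = R_f + β × MRP = 5.04% + 1.6304 × 8.04% = 18.15%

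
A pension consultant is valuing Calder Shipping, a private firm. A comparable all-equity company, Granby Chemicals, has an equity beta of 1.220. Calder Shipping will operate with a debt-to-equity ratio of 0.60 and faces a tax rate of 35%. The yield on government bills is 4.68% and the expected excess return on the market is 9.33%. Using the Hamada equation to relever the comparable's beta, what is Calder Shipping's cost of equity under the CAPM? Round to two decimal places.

20.50%

β_L = β_U × [1 + (1 − t)(D/E)] = 1.220 × [1 + (1 − 0.35) × 0.60]
    = 1.220 × [1 + 0.65 × 0.60] = 1.220 × 1.3900 = 1.6958
E(R) = R_f + β_L × MRP = 4.68% + 1.6958 × 9.33% = 20.50%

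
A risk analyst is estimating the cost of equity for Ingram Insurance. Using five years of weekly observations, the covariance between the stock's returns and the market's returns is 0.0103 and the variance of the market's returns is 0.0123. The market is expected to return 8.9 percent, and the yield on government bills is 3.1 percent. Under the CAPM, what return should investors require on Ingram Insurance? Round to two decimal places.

β = Cov(R_i, R_m) / Var(R_m) = 0.0103 / 0.0123 = 0.8374
MRP = 8.9% − 3.1% = 5.80%
E(R) = R_f + β × MRP = 3.1% + 0.8374 × 5.8% = 7.96%

7.96%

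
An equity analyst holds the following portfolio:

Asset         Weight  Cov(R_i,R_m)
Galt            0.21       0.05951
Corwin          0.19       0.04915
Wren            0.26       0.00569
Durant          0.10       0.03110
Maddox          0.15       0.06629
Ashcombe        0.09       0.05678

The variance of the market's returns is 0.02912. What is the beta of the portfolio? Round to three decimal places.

1.424

β_Galt = 0.05951 / 0.02912 = 2.0436
β_Corwin = 0.04915 / 0.02912 = 1.6878
β_Wren = 0.00569 / 0.02912 = 0.1954
β_Durant = 0.03110 / 0.02912 = 1.0680
β_Maddox = 0.06629 / 0.02912 = 2.2764
β_Ashcombe = 0.05678 / 0.02912 = 1.9499
β_P = Σ w_i β_i = 0.21×2.0436 + 0.19×1.6878 + 0.26×0.1954 + 0.10×1.0680 + 0.15×2.2764 + 0.09×1.9499 = 1.4244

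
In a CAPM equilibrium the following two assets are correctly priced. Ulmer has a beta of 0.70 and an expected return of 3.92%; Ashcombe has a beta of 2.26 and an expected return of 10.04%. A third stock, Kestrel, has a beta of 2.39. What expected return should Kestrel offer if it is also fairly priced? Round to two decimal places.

10.55%

MRP (SML slope) = (10.04% − 3.92%) / (2.26 − 0.70) = 6.12% / 1.56 = 3.9231%
R_f (intercept) = 3.92% − 0.70 × 3.9231% = 1.1738%
E(R_Kestrel) = R_f + β × MRP = 1.1738% + 2.39 × 3.9231% = 10.55%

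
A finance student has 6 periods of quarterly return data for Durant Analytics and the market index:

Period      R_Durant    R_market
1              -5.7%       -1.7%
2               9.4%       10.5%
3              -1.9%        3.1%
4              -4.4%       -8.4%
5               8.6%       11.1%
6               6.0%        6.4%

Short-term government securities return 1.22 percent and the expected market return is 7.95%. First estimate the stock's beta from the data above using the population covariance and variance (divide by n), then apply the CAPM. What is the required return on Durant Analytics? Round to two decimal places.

Mean R_i = (-5.7 + 9.4 − 1.9 − 4.4 + 8.6 + 6.0) / 6 = 2.0000%
Mean R_m = (-1.7 + 10.5 + 3.1 − 8.4 + 11.1 + 6.4) / 6 = 3.5000%
Σ(R_i − R̄_i)(R_m − R̄_m) = 231.3200  ⇒  Cov = 231.3200 / 6 = 38.5533
Σ(R_m − R̄_m)² = 283.9800  ⇒  Var(R_m) = 283.9800 / 6 = 47.3300
β = Cov / Var(R_m) = 38.5533 / 47.3300 = 0.8146
MRP = 7.95% − 1.22% = 6.73%
E(R) = R_f + β × MRP = 1.22% + 0.8146 × 6.73% = 6.70%

6.70%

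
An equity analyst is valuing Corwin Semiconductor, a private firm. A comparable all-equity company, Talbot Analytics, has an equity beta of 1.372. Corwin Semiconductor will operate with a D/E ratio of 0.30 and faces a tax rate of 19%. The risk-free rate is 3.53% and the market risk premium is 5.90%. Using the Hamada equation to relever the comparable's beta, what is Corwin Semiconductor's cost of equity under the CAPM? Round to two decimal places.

β_L = β_U × [1 + (1 − t)(D/E)] = 1.372 × [1 + (1 − 0.19) × 0.30]
    = 1.372 × [1 + 0.81 × 0.30] = 1.372 × 1.2430 = 1.7054
E(R) = R_f + β_L × MRP = 3.53% + 1.7054 × 5.90% = 13.59%

13.59%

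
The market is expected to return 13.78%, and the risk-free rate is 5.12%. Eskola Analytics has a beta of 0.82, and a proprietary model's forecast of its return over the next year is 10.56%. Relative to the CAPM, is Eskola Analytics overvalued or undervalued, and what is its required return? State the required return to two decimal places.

Overvalued; required return 12.22%

MRP = 13.78% − 5.12% = 8.66%
Required return = R_f + β·MRP = 5.12% + 0.82 × 8.66% = 12.22%
Forecast 10.56% < required 12.22% → the stock plots below the SML → overvalued.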